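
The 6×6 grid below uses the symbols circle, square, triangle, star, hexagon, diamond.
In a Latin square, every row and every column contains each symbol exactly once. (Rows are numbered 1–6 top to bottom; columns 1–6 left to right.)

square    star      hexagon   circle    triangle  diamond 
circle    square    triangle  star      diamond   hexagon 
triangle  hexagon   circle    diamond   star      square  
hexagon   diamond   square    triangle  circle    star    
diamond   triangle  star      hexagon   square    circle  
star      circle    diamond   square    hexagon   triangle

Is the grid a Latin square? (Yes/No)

Each row is a permutation of the 6 symbols, and so is each column.

Yes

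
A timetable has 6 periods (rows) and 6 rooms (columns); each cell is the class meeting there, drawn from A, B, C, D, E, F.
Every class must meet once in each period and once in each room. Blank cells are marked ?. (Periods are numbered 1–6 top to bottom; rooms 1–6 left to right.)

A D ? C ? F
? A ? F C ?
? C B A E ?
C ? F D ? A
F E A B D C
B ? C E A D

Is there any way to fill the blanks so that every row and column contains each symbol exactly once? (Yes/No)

No

Period 3, room 6: period 3 together with room 6 already contain {A, B, C, D, E, F} — every symbol — so nothing can go there. The grid has no valid completion.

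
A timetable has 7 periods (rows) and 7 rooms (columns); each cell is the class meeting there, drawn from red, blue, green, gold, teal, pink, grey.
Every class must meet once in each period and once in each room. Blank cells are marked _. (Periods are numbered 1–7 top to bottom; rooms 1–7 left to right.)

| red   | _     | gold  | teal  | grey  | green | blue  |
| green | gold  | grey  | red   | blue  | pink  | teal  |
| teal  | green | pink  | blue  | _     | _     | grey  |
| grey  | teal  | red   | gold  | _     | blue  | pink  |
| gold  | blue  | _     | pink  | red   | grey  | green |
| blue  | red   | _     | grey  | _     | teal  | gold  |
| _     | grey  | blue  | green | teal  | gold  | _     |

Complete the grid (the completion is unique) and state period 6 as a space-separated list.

blue red green grey pink teal gold

Period 6, room 3: period 6 has {red, blue, gold, teal, grey} and room 3 has {red, blue, gold, pink, grey}, leaving only green.
Period 6, room 5: period 6 has {red, blue, green, gold, teal, grey} and room 5 has {red, blue, teal, grey}, leaving only pink.
So period 6 reads: blue red green grey pink teal gold.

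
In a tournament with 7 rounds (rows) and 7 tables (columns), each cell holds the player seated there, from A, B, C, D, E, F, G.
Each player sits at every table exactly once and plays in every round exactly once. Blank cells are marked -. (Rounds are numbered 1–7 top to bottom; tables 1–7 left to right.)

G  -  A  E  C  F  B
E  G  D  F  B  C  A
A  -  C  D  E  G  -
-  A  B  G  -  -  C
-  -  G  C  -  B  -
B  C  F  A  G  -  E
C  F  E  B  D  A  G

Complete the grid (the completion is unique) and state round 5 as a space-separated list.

F E G C A B D

Round 1, table 2: round 1 has {A, B, C, E, F, G} and table 2 has {A, C, F, G}, leaving only D.
Round 5, table 2: round 5 has {B, C, G} and table 2 has {A, C, D, F, G}, leaving only E.
Round 3, table 2: round 3 has {A, C, D, E, G} and table 2 has {A, C, D, E, F, G}, leaving only B.
Round 3, table 7: round 3 has {A, B, C, D, E, G} and table 7 has {A, B, C, E, G}, leaving only F.
Round 5, table 7: round 5 has {B, C, E, G} and table 7 has {A, B, C, E, F, G}, leaving only D.
Round 5, table 1: round 5 has {B, C, D, E, G} and table 1 has {A, B, C, E, G}, leaving only F.
Round 5, table 5: round 5 has {B, C, D, E, F, G} and table 5 has {B, C, D, E, G}, leaving only A.
So round 5 reads: F E G C A B D.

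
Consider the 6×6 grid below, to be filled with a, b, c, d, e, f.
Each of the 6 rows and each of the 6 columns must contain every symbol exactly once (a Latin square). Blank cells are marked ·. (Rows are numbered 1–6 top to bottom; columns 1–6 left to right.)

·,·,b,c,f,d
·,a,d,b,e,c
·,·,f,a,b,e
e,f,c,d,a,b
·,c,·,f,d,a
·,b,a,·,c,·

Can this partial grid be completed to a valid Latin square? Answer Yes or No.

No row or column among the givens repeats a symbol, and propagating forced cells runs into no contradiction.
One valid completion exists (for instance, a e b c f d / f a d b e c / c d f a b e / e f c d a b / b c e f d a / d b a e c f).

Yes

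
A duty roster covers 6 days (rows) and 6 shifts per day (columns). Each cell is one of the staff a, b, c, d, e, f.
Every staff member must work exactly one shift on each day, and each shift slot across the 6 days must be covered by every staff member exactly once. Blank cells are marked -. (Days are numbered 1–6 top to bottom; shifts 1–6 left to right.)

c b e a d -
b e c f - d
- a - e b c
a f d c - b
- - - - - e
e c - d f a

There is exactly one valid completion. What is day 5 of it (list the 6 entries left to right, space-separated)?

f d a b c e

Day 5, shift 2: day 5 has {e} and shift 2 has {a, b, c, e, f}, leaving only d.
Day 5, shift 1: day 5 has {d, e} and shift 1 has {a, b, c, e}, leaving only f.
Day 5, shift 4: day 5 has {d, e, f} and shift 4 has {a, c, d, e, f}, leaving only b.
Day 5, shift 3: day 5 has {b, d, e, f} and shift 3 has {c, d, e}, leaving only a.
Day 5, shift 5: day 5 has {a, b, d, e, f} and shift 5 has {b, d, f}, leaving only c.
So day 5 reads: f d a b c e.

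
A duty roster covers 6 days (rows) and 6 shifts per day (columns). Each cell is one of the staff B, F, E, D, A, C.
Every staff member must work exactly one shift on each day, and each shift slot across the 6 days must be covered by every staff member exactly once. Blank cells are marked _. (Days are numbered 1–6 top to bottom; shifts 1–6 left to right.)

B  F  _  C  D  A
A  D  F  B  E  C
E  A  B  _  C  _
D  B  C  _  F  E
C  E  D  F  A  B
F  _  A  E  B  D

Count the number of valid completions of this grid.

1

Day 1, shift 3: eliminating its day and shift leaves {E}.
Day 3, shift 4: eliminating its day and shift leaves {D}.
Day 3, shift 6: eliminating its day and shift leaves {F}.
Day 4, shift 4: eliminating its day and shift leaves {A}.
Day 6, shift 2: eliminating its day and shift leaves {C}.
Only one assignment across all blanks avoids any day or shift repeat, giving 1 completion.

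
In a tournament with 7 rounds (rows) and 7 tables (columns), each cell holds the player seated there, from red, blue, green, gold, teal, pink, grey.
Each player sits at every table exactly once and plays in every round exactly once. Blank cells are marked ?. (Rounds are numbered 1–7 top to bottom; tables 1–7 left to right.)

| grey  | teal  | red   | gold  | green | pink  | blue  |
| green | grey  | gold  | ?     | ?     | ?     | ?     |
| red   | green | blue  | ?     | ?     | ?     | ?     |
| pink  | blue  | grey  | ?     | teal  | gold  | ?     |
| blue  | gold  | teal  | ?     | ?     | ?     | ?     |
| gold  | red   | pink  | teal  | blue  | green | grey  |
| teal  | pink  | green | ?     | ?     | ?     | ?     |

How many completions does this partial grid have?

Round 2, table 4: eliminating its round and table leaves {red, blue, pink}.
Round 2, table 5: eliminating its round and table leaves {red, pink}.
Round 2, table 6: eliminating its round and table leaves {red, blue, teal}.
Round 2, table 7: eliminating its round and table leaves {red, teal, pink}.
Round 3, table 4: eliminating its round and table leaves {pink, grey}.
Round 3, table 5: eliminating its round and table leaves {gold, pink, grey}.
Round 3, table 6: eliminating its round and table leaves {teal, grey}.
Round 3, table 7: eliminating its round and table leaves {gold, teal, pink}.
Round 4, table 4: eliminating its round and table leaves {red, green}.
Round 4, table 7: eliminating its round and table leaves {red, green}.
Round 5, table 4: eliminating its round and table leaves {red, green, pink, grey}.
Round 5, table 5: eliminating its round and table leaves {red, pink, grey}.
Round 5, table 6: eliminating its round and table leaves {red, grey}.
Round 5, table 7: eliminating its round and table leaves {red, green, pink}.
Round 7, table 4: eliminating its round and table leaves {red, blue, grey}.
Round 7, table 5: eliminating its round and table leaves {red, gold, grey}.
Round 7, table 6: eliminating its round and table leaves {red, blue, grey}.
Round 7, table 7: eliminating its round and table leaves {red, gold}.
Enumerating the assignments across these blanks that avoid any round or table repeat gives 9 completions.

9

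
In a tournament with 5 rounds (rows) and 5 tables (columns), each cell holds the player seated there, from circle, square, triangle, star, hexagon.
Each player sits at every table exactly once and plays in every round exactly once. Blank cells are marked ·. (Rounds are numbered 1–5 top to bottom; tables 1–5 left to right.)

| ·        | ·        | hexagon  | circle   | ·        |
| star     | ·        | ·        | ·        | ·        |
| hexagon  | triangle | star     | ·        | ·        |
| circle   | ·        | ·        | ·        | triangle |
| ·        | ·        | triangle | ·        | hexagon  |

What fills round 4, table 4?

Round 3, table 4: round 3 has {triangle, star, hexagon} and table 4 has {circle}, leaving only square.
Round 3, table 5: round 3 has {square, triangle, star, hexagon} and table 5 has {triangle, hexagon}, leaving only circle.
Round 2, table 5: round 2 has {star} and table 5 has {circle, triangle, hexagon}, leaving only square.
Round 1, table 5: round 1 has {circle, hexagon} and table 5 has {circle, square, triangle, hexagon}, leaving only star.
Round 1, table 2: round 1 has {circle, star, hexagon} and table 2 has {triangle}, leaving only square.
Round 1, table 1: round 1 has {circle, square, star, hexagon} and table 1 has {circle, star, hexagon}, leaving only triangle.
Round 2, table 3: round 2 has {square, star} and table 3 has {triangle, star, hexagon}, leaving only circle.
Round 2, table 2: round 2 has {circle, square, star} and table 2 has {square, triangle}, leaving only hexagon.
Round 2, table 4: round 2 has {circle, square, star, hexagon} and table 4 has {circle, square}, leaving only triangle.
Round 4, table 2: round 4 has {circle, triangle} and table 2 has {square, triangle, hexagon}, leaving only star.
Round 4 already has {circle, triangle, star} and table 4 already has {circle, square, triangle}, so round 4, table 4 must be hexagon.

hexagon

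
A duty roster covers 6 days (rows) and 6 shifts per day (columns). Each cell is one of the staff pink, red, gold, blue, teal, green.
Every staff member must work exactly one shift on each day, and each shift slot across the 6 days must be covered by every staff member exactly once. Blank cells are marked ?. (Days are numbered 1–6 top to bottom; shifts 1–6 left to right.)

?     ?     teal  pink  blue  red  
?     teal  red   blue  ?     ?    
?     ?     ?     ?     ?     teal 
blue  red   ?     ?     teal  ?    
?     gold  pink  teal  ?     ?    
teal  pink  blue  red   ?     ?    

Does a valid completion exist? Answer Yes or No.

Yes

No day or shift among the givens repeats a symbol, and propagating forced cells runs into no contradiction.
One valid completion exists (for instance, gold green teal pink blue red / pink teal red blue green gold / red blue green gold pink teal / blue red gold green teal pink / green gold pink teal red blue / teal pink blue red gold green).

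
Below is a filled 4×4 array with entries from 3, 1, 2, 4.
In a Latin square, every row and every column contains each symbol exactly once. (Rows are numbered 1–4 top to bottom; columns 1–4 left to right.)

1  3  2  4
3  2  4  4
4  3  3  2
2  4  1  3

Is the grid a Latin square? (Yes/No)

Row 3 contains 3 twice (at columns 2 and 3); row 2 is also not a permutation.

No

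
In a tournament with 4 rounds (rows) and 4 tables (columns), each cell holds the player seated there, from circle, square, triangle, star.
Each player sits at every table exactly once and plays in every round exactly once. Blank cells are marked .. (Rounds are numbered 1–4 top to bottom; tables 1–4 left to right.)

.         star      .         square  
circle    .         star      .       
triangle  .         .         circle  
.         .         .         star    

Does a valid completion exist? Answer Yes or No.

No

Round 1, table 1: round 1 together with table 1 already contain {circle, square, triangle, star} — every symbol — so nothing can go there. The grid has no valid completion.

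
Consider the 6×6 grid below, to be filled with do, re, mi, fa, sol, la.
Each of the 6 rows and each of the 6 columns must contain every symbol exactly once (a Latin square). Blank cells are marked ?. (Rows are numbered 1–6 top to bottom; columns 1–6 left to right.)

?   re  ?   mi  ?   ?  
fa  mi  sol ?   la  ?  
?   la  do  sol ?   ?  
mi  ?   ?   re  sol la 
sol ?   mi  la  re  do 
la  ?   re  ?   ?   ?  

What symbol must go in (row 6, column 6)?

Row 1, column 1: row 1 has {re, mi} and column 1 has {mi, fa, sol, la}, leaving only do.
Row 1, column 5: row 1 has {do, re, mi} and column 5 has {re, sol, la}, leaving only fa.
Row 1, column 3: row 1 has {do, re, mi, fa} and column 3 has {do, re, mi, sol}, leaving only la.
Row 1, column 6: row 1 has {do, re, mi, fa, la} and column 6 has {do, la}, leaving only sol.
Row 2, column 4: row 2 has {mi, fa, sol, la} and column 4 has {re, mi, sol, la}, leaving only do.
Row 2, column 6: row 2 has {do, mi, fa, sol, la} and column 6 has {do, sol, la}, leaving only re.
Row 3, column 1: row 3 has {do, sol, la} and column 1 has {do, mi, fa, sol, la}, leaving only re.
Row 3, column 5: row 3 has {do, re, sol, la} and column 5 has {re, fa, sol, la}, leaving only mi.
Row 3, column 6: row 3 has {do, re, mi, sol, la} and column 6 has {do, re, sol, la}, leaving only fa.
Row 6 already has {re, la} and column 6 already has {do, re, fa, sol, la}, so row 6, column 6 must be mi.

mi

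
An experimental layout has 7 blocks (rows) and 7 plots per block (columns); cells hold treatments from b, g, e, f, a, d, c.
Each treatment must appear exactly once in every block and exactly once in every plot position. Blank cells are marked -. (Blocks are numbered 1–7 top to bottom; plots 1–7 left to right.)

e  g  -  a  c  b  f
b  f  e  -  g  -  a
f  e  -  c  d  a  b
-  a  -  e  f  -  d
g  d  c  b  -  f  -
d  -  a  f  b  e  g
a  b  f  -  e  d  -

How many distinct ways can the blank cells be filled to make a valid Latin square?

1

Block 1, plot 3: eliminating its block and plot leaves {d}.
Block 2, plot 4: eliminating its block and plot leaves {d}.
Block 2, plot 6: eliminating its block and plot leaves {c}.
Block 3, plot 3: eliminating its block and plot leaves {g}.
Block 4, plot 1: eliminating its block and plot leaves {c}.
Block 4, plot 3: eliminating its block and plot leaves {b, g}.
Block 4, plot 6: eliminating its block and plot leaves {g, c}.
Block 5, plot 5: eliminating its block and plot leaves {a}.
Block 5, plot 7: eliminating its block and plot leaves {e}.
Block 6, plot 2: eliminating its block and plot leaves {c}.
Block 7, plot 4: eliminating its block and plot leaves {g}.
Block 7, plot 7: eliminating its block and plot leaves {c}.
Only one assignment across all blanks avoids any block or plot repeat, giving 1 completion.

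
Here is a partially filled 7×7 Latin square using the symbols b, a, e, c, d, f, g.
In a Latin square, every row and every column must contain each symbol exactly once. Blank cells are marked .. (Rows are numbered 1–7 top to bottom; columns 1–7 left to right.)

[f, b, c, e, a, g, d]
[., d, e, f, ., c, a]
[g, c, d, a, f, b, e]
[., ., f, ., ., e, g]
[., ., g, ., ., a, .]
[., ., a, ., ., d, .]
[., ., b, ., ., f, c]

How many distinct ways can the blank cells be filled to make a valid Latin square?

Row 2, column 1: eliminating its row and column leaves {b}.
Row 2, column 5: eliminating its row and column leaves {b, g}.
Row 4, column 1: eliminating its row and column leaves {b, a, c, d}.
Row 4, column 2: eliminating its row and column leaves {a}.
Row 4, column 4: eliminating its row and column leaves {b, c, d}.
Row 4, column 5: eliminating its row and column leaves {b, c, d}.
Row 5, column 1: eliminating its row and column leaves {b, e, c, d}.
Row 5, column 2: eliminating its row and column leaves {e, f}.
Row 5, column 4: eliminating its row and column leaves {b, c, d}.
Row 5, column 5: eliminating its row and column leaves {b, e, c, d}.
Row 5, column 7: eliminating its row and column leaves {b, f}.
Row 6, column 1: eliminating its row and column leaves {b, e, c}.
Row 6, column 2: eliminating its row and column leaves {e, f, g}.
Row 6, column 4: eliminating its row and column leaves {b, c, g}.
Row 6, column 5: eliminating its row and column leaves {b, e, c, g}.
Row 6, column 7: eliminating its row and column leaves {b, f}.
Row 7, column 1: eliminating its row and column leaves {a, e, d}.
Row 7, column 2: eliminating its row and column leaves {a, e, g}.
Row 7, column 4: eliminating its row and column leaves {d, g}.
Row 7, column 5: eliminating its row and column leaves {e, d, g}.
Enumerating the assignments across these blanks that avoid any row or column repeat gives 7 completions.

7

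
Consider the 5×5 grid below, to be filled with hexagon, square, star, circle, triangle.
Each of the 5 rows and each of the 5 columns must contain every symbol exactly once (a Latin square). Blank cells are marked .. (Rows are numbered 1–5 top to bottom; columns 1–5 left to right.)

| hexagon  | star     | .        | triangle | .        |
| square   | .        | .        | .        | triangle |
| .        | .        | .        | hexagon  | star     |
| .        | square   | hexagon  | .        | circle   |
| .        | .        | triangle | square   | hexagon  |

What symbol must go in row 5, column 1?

Row 1, column 5: row 1 has {hexagon, star, triangle} and column 5 has {hexagon, star, circle, triangle}, leaving only square.
Row 1, column 3: row 1 has {hexagon, square, star, triangle} and column 3 has {hexagon, triangle}, leaving only circle.
Row 2, column 3: row 2 has {square, triangle} and column 3 has {hexagon, circle, triangle}, leaving only star.
Row 2, column 4: row 2 has {square, star, triangle} and column 4 has {hexagon, square, triangle}, leaving only circle.
Row 2, column 2: row 2 has {square, star, circle, triangle} and column 2 has {square, star}, leaving only hexagon.
Row 3, column 3: row 3 has {hexagon, star} and column 3 has {hexagon, star, circle, triangle}, leaving only square.
Row 4, column 4: row 4 has {hexagon, square, circle} and column 4 has {hexagon, square, circle, triangle}, leaving only star.
Row 4, column 1: row 4 has {hexagon, square, star, circle} and column 1 has {hexagon, square}, leaving only triangle.
Row 3, column 1: row 3 has {hexagon, square, star} and column 1 has {hexagon, square, triangle}, leaving only circle.
Row 5 already has {hexagon, square, triangle} and column 1 already has {hexagon, square, circle, triangle}, so row 5, column 1 must be star.

star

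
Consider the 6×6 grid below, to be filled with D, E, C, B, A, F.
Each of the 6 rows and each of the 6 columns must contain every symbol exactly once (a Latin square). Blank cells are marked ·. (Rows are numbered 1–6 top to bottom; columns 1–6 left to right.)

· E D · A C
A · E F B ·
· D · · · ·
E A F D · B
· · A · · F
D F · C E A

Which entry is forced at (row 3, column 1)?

B

Row 1, column 4: row 1 has {D, E, C, A} and column 4 has {D, C, F}, leaving only B.
Row 1, column 1: row 1 has {D, E, C, B, A} and column 1 has {D, E, A}, leaving only F.
Row 2, column 2: row 2 has {E, B, A, F} and column 2 has {D, E, A, F}, leaving only C.
Row 2, column 6: row 2 has {E, C, B, A, F} and column 6 has {C, B, A, F}, leaving only D.
Row 3, column 6: row 3 has {D} and column 6 has {D, C, B, A, F}, leaving only E.
Row 3, column 4: row 3 has {D, E} and column 4 has {D, C, B, F}, leaving only A.
Row 4, column 5: row 4 has {D, E, B, A, F} and column 5 has {E, B, A}, leaving only C.
Row 3, column 5: row 3 has {D, E, A} and column 5 has {E, C, B, A}, leaving only F.
Row 5, column 2: row 5 has {A, F} and column 2 has {D, E, C, A, F}, leaving only B.
Row 5, column 1: row 5 has {B, A, F} and column 1 has {D, E, A, F}, leaving only C.
Row 3 already has {D, E, A, F} and column 1 already has {D, E, C, A, F}, so row 3, column 1 must be B.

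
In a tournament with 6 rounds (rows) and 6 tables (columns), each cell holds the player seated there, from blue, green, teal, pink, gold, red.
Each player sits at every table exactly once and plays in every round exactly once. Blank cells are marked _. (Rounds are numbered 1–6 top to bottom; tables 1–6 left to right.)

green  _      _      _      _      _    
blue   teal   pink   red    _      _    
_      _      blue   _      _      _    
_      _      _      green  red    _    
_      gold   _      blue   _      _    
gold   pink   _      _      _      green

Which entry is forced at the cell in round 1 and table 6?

Round 2, table 6: round 2 has {blue, teal, pink, red} and table 6 has {green}, leaving only gold.
Round 2, table 5: round 2 has {blue, teal, pink, gold, red} and table 5 has {red}, leaving only green.
Round 4, table 2: round 4 has {green, red} and table 2 has {teal, pink, gold}, leaving only blue.
Round 1, table 2: round 1 has {green} and table 2 has {blue, teal, pink, gold}, leaving only red.
Round 3, table 2: round 3 has {blue} and table 2 has {blue, teal, pink, gold, red}, leaving only green.
Round 6, table 4: round 6 has {green, pink, gold} and table 4 has {blue, green, red}, leaving only teal.
Round 6, table 3: round 6 has {green, teal, pink, gold} and table 3 has {blue, pink}, leaving only red.
Round 6, table 5: round 6 has {green, teal, pink, gold, red} and table 5 has {green, red}, leaving only blue.
Round 1, table 6 is narrowed to {blue, teal, pink}.
If it were teal, then round 1, table 5 would be left with no valid symbol.
If it were pink, then round 1, table 5 would be left with no valid symbol.
So round 1, table 6 must be blue.

blue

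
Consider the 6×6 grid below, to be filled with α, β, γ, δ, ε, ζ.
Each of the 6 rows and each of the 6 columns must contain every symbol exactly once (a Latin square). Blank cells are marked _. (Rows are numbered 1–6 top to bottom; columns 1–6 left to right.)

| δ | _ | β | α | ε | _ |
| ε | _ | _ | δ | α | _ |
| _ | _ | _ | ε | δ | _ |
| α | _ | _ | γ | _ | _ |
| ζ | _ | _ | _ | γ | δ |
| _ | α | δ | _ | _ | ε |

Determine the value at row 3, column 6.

α

Row 5, column 4: row 5 has {γ, δ, ζ} and column 4 has {α, γ, δ, ε}, leaving only β.
Row 5, column 2: row 5 has {β, γ, δ, ζ} and column 2 has {α}, leaving only ε.
Row 5, column 3: row 5 has {β, γ, δ, ε, ζ} and column 3 has {β, δ}, leaving only α.
Row 6, column 4: row 6 has {α, δ, ε} and column 4 has {α, β, γ, δ, ε}, leaving only ζ.
Row 6, column 5: row 6 has {α, δ, ε, ζ} and column 5 has {α, γ, δ, ε}, leaving only β.
Row 4, column 5: row 4 has {α, γ} and column 5 has {α, β, γ, δ, ε}, leaving only ζ.
Row 4, column 3: row 4 has {α, γ, ζ} and column 3 has {α, β, δ}, leaving only ε.
Row 4, column 6: row 4 has {α, γ, ε, ζ} and column 6 has {δ, ε}, leaving only β.
Row 4, column 2: row 4 has {α, β, γ, ε, ζ} and column 2 has {α, ε}, leaving only δ.
Row 6, column 1: row 6 has {α, β, δ, ε, ζ} and column 1 has {α, δ, ε, ζ}, leaving only γ.
Row 3, column 1: row 3 has {δ, ε} and column 1 has {α, γ, δ, ε, ζ}, leaving only β.
Row 3, column 6 is narrowed to {α, γ, ζ}.
If it were γ, then row 2, column 6 would be left with no valid symbol.
If it were ζ, then row 2, column 6 would be left with no valid symbol.
So row 3, column 6 must be α.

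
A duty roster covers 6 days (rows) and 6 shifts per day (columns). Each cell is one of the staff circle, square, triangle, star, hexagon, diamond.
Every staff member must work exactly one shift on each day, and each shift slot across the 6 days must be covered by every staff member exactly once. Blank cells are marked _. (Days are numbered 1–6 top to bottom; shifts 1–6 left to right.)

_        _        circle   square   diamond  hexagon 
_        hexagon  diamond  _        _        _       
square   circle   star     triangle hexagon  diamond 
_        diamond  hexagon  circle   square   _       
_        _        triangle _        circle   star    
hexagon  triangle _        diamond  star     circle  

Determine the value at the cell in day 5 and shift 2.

Day 5 already has {circle, triangle, star} and shift 2 already has {circle, triangle, hexagon, diamond}, so day 5, shift 2 must be square.

square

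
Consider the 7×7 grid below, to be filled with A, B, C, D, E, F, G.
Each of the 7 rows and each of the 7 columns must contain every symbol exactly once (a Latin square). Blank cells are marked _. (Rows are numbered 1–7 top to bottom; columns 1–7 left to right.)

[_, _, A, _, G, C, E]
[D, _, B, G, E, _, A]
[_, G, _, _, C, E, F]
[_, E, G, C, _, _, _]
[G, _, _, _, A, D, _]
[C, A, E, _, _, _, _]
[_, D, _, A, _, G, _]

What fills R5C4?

Row 2, column 6: row 2 has {A, B, D, E, G} and column 6 has {C, D, E, G}, leaving only F.
Row 2, column 2: row 2 has {A, B, D, E, F, G} and column 2 has {A, D, E, G}, leaving only C.
Row 3, column 3: row 3 has {C, E, F, G} and column 3 has {A, B, E, G}, leaving only D.
Row 3, column 4: row 3 has {C, D, E, F, G} and column 4 has {A, C, G}, leaving only B.
Row 3, column 1: row 3 has {B, C, D, E, F, G} and column 1 has {C, D, G}, leaving only A.
Row 6, column 6: row 6 has {A, C, E} and column 6 has {C, D, E, F, G}, leaving only B.
Row 4, column 6: row 4 has {C, E, G} and column 6 has {B, C, D, E, F, G}, leaving only A.
Row 5, column 4 is narrowed to {E, F}.
If it were F, then row 6, column 4 would be left with no valid symbol.
So row 5, column 4 must be E.

E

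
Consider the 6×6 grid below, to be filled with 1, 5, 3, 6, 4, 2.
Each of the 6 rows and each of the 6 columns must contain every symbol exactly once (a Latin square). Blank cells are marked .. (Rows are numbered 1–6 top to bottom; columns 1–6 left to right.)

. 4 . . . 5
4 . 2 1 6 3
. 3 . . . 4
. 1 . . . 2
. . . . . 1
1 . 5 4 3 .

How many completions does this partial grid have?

20

Row 1, column 1: eliminating its row and column leaves {3, 6, 2}.
Row 1, column 3: eliminating its row and column leaves {1, 3, 6}.
Row 1, column 4: eliminating its row and column leaves {3, 6, 2}.
Row 1, column 5: eliminating its row and column leaves {1, 2}.
Row 2, column 2: eliminating its row and column leaves {5}.
Row 3, column 1: eliminating its row and column leaves {5, 6, 2}.
Row 3, column 3: eliminating its row and column leaves {1, 6}.
Row 3, column 4: eliminating its row and column leaves {5, 6, 2}.
Row 3, column 5: eliminating its row and column leaves {1, 5, 2}.
Row 4, column 1: eliminating its row and column leaves {5, 3, 6}.
Row 4, column 3: eliminating its row and column leaves {3, 6, 4}.
Row 4, column 4: eliminating its row and column leaves {5, 3, 6}.
Row 4, column 5: eliminating its row and column leaves {5, 4}.
Row 5, column 1: eliminating its row and column leaves {5, 3, 6, 2}.
Row 5, column 2: eliminating its row and column leaves {5, 6, 2}.
Row 5, column 3: eliminating its row and column leaves {3, 6, 4}.
Row 5, column 4: eliminating its row and column leaves {5, 3, 6, 2}.
Row 5, column 5: eliminating its row and column leaves {5, 4, 2}.
Row 6, column 2: eliminating its row and column leaves {6, 2}.
Row 6, column 6: eliminating its row and column leaves {6}.
Enumerating the assignments across these blanks that avoid any row or column repeat gives 20 completions.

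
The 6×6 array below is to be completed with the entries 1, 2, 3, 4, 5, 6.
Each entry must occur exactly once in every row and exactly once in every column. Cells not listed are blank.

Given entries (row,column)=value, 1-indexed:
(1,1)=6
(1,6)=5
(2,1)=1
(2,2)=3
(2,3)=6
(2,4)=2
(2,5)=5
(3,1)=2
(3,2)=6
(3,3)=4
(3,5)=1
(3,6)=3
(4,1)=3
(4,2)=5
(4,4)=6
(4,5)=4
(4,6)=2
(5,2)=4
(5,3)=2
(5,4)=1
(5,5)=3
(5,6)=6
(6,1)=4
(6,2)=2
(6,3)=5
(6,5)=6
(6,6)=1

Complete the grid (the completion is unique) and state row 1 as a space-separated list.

Row 1, column 2: row 1 has {5, 6} and column 2 has {2, 3, 4, 5, 6}, leaving only 1.
Row 1, column 3: row 1 has {1, 5, 6} and column 3 has {2, 4, 5, 6}, leaving only 3.
Row 1, column 4: row 1 has {1, 3, 5, 6} and column 4 has {1, 2, 6}, leaving only 4.
Row 1, column 5: row 1 has {1, 3, 4, 5, 6} and column 5 has {1, 3, 4, 5, 6}, leaving only 2.
So row 1 reads: 6 1 3 4 2 5.

6 1 3 4 2 5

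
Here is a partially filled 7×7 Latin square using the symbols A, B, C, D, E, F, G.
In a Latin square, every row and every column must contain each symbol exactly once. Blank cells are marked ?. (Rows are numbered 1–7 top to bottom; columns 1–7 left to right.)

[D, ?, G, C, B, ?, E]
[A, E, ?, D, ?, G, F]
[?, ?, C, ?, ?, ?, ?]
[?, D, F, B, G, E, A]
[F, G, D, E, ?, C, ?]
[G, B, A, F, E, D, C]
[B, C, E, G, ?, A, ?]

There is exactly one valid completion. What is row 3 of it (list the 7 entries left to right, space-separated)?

Row 3, column 1: row 3 has {C} and column 1 has {A, B, D, F, G}, leaving only E.
Row 3, column 4: row 3 has {C, E} and column 4 has {B, C, D, E, F, G}, leaving only A.
Row 3, column 2: row 3 has {A, C, E} and column 2 has {B, C, D, E, G}, leaving only F.
Row 3, column 5: row 3 has {A, C, E, F} and column 5 has {B, E, G}, leaving only D.
Row 3, column 6: row 3 has {A, C, D, E, F} and column 6 has {A, C, D, E, G}, leaving only B.
Row 3, column 7: row 3 has {A, B, C, D, E, F} and column 7 has {A, C, E, F}, leaving only G.
So row 3 reads: E F C A D B G.

E F C A D B G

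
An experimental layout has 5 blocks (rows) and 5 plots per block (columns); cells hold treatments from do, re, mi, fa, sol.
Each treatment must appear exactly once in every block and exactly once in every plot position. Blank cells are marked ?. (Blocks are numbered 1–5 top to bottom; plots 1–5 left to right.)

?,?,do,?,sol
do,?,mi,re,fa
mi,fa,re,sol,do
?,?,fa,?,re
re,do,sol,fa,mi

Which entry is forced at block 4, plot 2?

Block 1, plot 1: block 1 has {do, sol} and plot 1 has {do, re, mi}, leaving only fa.
Block 1, plot 4: block 1 has {do, fa, sol} and plot 4 has {re, fa, sol}, leaving only mi.
Block 1, plot 2: block 1 has {do, mi, fa, sol} and plot 2 has {do, fa}, leaving only re.
Block 2, plot 2: block 2 has {do, re, mi, fa} and plot 2 has {do, re, fa}, leaving only sol.
Block 4 already has {re, fa} and plot 2 already has {do, re, fa, sol}, so block 4, plot 2 must be mi.

mi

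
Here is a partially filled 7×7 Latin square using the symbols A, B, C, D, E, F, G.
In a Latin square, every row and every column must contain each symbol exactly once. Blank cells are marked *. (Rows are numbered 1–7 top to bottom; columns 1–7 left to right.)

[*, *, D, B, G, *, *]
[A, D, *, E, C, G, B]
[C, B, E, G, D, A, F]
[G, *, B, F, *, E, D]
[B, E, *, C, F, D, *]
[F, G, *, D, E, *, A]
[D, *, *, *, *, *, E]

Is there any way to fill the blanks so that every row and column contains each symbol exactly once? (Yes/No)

No row or column among the givens repeats a symbol, and propagating forced cells runs into no contradiction.
One valid completion exists (for instance, E A D B G F C / A D F E C G B / C B E G D A F / G C B F A E D / B E A C F D G / F G C D E B A / D F G A B C E).

Yes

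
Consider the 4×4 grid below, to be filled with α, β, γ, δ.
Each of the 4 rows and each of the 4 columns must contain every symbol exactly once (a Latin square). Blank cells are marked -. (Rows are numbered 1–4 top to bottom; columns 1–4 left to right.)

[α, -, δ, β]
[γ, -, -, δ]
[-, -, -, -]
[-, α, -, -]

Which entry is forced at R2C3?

α

Row 1, column 2: row 1 has {α, β, δ} and column 2 has {α}, leaving only γ.
Row 2, column 2: row 2 has {γ, δ} and column 2 has {α, γ}, leaving only β.
Row 2 already has {β, γ, δ} and column 3 already has {δ}, so row 2, column 3 must be α.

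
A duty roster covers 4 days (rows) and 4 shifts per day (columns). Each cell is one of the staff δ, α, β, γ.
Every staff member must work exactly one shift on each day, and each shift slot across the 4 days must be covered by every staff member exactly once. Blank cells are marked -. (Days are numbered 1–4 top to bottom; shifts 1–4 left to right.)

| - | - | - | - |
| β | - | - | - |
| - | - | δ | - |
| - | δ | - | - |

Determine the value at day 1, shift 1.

δ

Day 1, shift 1 is narrowed to {δ, α, γ}.
If it were α, then day 4, shift 1 would be left with no valid symbol.
If it were γ, then day 4, shift 1 would be left with no valid symbol.
So day 1, shift 1 must be δ.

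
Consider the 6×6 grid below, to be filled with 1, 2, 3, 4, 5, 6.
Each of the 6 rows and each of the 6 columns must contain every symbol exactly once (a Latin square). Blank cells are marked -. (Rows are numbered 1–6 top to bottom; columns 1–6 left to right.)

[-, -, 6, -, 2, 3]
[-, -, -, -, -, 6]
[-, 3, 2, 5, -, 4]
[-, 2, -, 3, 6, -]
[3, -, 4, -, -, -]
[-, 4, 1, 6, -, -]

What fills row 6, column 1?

Row 3, column 5: row 3 has {2, 3, 4, 5} and column 5 has {2, 6}, leaving only 1.
Row 3, column 1: row 3 has {1, 2, 3, 4, 5} and column 1 has {3}, leaving only 6.
Row 4, column 3: row 4 has {2, 3, 6} and column 3 has {1, 2, 4, 6}, leaving only 5.
Row 2, column 3: row 2 has {6} and column 3 has {1, 2, 4, 5, 6}, leaving only 3.
Row 4, column 6: row 4 has {2, 3, 5, 6} and column 6 has {3, 4, 6}, leaving only 1.
Row 4, column 1: row 4 has {1, 2, 3, 5, 6} and column 1 has {3, 6}, leaving only 4.
Row 5, column 5: row 5 has {3, 4} and column 5 has {1, 2, 6}, leaving only 5.
Row 2, column 5: row 2 has {3, 6} and column 5 has {1, 2, 5, 6}, leaving only 4.
Row 5, column 6: row 5 has {3, 4, 5} and column 6 has {1, 3, 4, 6}, leaving only 2.
Row 5, column 4: row 5 has {2, 3, 4, 5} and column 4 has {3, 5, 6}, leaving only 1.
Row 1, column 4: row 1 has {2, 3, 6} and column 4 has {1, 3, 5, 6}, leaving only 4.
Row 2, column 4: row 2 has {3, 4, 6} and column 4 has {1, 3, 4, 5, 6}, leaving only 2.
Row 5, column 2: row 5 has {1, 2, 3, 4, 5} and column 2 has {2, 3, 4}, leaving only 6.
Row 6, column 5: row 6 has {1, 4, 6} and column 5 has {1, 2, 4, 5, 6}, leaving only 3.
Row 6, column 6: row 6 has {1, 3, 4, 6} and column 6 has {1, 2, 3, 4, 6}, leaving only 5.
Row 6 already has {1, 3, 4, 5, 6} and column 1 already has {3, 4, 6}, so row 6, column 1 must be 2.

2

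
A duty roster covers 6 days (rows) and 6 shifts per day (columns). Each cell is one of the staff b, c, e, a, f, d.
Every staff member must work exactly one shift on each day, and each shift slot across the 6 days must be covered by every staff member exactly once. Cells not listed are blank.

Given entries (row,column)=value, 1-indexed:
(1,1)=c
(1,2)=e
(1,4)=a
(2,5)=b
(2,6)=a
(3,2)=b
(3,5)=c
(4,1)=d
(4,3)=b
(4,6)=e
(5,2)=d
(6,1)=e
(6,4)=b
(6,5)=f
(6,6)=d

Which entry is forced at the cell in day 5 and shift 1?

b

Day 1, shift 5: day 1 has {c, e, a} and shift 5 has {b, c, f}, leaving only d.
Day 1, shift 3: day 1 has {c, e, a, d} and shift 3 has {b}, leaving only f.
Day 1, shift 6: day 1 has {c, e, a, f, d} and shift 6 has {e, a, d}, leaving only b.
Day 2, shift 1: day 2 has {b, a} and shift 1 has {c, e, d}, leaving only f.
Day 2, shift 2: day 2 has {b, a, f} and shift 2 has {b, e, d}, leaving only c.
Day 3, shift 1: day 3 has {b, c} and shift 1 has {c, e, f, d}, leaving only a.
Day 5 already has {d} and shift 1 already has {c, e, a, f, d}, so day 5, shift 1 must be b.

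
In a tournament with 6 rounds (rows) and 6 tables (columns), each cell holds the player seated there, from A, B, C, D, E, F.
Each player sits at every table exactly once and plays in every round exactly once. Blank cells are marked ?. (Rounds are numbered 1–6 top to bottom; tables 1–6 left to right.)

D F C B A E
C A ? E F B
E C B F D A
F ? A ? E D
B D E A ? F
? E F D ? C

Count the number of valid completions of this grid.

1

Round 2, table 3: eliminating its round and table leaves {D}.
Round 4, table 2: eliminating its round and table leaves {B}.
Round 4, table 4: eliminating its round and table leaves {C}.
Round 5, table 5: eliminating its round and table leaves {C}.
Round 6, table 1: eliminating its round and table leaves {A}.
Round 6, table 5: eliminating its round and table leaves {B}.
Only one assignment across all blanks avoids any round or table repeat, giving 1 completion.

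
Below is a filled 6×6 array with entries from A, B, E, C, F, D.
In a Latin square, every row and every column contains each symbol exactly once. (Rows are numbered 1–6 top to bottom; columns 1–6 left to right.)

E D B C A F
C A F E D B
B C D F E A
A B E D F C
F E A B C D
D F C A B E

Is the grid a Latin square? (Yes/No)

Each row is a permutation of the 6 symbols, and so is each column.

Yes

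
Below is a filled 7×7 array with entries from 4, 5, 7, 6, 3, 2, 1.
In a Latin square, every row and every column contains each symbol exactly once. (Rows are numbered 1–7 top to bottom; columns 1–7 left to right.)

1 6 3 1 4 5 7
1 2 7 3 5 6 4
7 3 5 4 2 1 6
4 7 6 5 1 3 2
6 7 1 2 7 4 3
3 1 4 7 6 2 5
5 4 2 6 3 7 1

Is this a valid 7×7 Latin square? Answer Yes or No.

Row 5 contains 7 twice (at columns 2 and 5); row 1 is also not a permutation.

No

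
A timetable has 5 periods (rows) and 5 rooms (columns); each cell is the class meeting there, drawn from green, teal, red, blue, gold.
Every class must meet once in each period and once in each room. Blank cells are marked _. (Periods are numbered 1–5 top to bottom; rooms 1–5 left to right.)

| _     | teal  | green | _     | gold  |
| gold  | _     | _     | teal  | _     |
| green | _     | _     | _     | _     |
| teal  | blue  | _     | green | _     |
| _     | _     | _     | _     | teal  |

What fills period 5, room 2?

green

Period 4, room 5: period 4 has {green, teal, blue} and room 5 has {teal, gold}, leaving only red.
Period 3, room 5: period 3 has {green} and room 5 has {teal, red, gold}, leaving only blue.
Period 2, room 5: period 2 has {teal, gold} and room 5 has {teal, red, blue, gold}, leaving only green.
Period 2, room 2: period 2 has {green, teal, gold} and room 2 has {teal, blue}, leaving only red.
Period 2, room 3: period 2 has {green, teal, red, gold} and room 3 has {green}, leaving only blue.
Period 3, room 2: period 3 has {green, blue} and room 2 has {teal, red, blue}, leaving only gold.
Period 5 already has {teal} and room 2 already has {teal, red, blue, gold}, so period 5, room 2 must be green.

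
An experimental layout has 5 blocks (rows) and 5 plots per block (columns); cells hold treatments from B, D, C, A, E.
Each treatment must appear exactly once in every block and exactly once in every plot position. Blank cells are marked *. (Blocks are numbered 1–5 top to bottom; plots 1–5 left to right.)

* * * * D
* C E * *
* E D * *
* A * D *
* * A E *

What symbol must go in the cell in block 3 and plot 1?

Block 1, plot 2: block 1 has {D} and plot 2 has {C, A, E}, leaving only B.
Block 1, plot 3: block 1 has {B, D} and plot 3 has {D, A, E}, leaving only C.
Block 1, plot 4: block 1 has {B, D, C} and plot 4 has {D, E}, leaving only A.
Block 1, plot 1: block 1 has {B, D, C, A} and plot 1 has {}, leaving only E.
Block 2, plot 4: block 2 has {C, E} and plot 4 has {D, A, E}, leaving only B.
Block 2, plot 5: block 2 has {B, C, E} and plot 5 has {D}, leaving only A.
Block 2, plot 1: block 2 has {B, C, A, E} and plot 1 has {E}, leaving only D.
Block 3, plot 4: block 3 has {D, E} and plot 4 has {B, D, A, E}, leaving only C.
Block 3, plot 5: block 3 has {D, C, E} and plot 5 has {D, A}, leaving only B.
Block 3 already has {B, D, C, E} and plot 1 already has {D, E}, so block 3, plot 1 must be A.

A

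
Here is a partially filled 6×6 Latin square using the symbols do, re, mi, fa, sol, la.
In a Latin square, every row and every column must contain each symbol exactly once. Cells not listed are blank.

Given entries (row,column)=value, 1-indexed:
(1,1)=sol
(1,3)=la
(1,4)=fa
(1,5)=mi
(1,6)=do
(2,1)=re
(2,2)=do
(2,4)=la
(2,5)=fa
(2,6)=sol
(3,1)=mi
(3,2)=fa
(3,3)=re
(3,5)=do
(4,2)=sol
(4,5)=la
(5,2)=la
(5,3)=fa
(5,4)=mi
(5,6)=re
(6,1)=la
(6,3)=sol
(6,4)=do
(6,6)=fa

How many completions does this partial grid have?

Row 1, column 2: eliminating its row and column leaves {re}.
Row 2, column 3: eliminating its row and column leaves {mi}.
Row 3, column 4: eliminating its row and column leaves {sol}.
Row 3, column 6: eliminating its row and column leaves {la}.
Row 4, column 1: eliminating its row and column leaves {do, fa}.
Row 4, column 3: eliminating its row and column leaves {do, mi}.
Row 4, column 4: eliminating its row and column leaves {re}.
Row 4, column 6: eliminating its row and column leaves {mi}.
Row 5, column 1: eliminating its row and column leaves {do}.
Row 5, column 5: eliminating its row and column leaves {sol}.
Row 6, column 2: eliminating its row and column leaves {re, mi}.
Row 6, column 5: eliminating its row and column leaves {re}.
Only one assignment across all blanks avoids any row or column repeat, giving 1 completion.

1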